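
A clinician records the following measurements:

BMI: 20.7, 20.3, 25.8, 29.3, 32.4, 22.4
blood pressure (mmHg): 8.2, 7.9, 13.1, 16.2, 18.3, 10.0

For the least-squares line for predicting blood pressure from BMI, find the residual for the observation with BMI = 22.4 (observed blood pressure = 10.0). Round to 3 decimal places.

n = 6, Σx = 150.9, Σy = 73.7, Σxy = 1959.67, Σx² = 3916.23
Sxx = Σx² − (Σx)²/n = 3916.23 − 3795.135 = 121.095
Sxy = Σxy − (Σx)(Σy)/n = 1959.67 − 1853.555 = 106.115
b = Sxy/Sxx = 106.115/121.095 = 0.876295
a = ȳ − b·x̄ = 12.283333 − 0.876295·25.15 = -9.755498
ŷ(22.4) = -9.755498 + 0.876295·22.4 = 9.873521
residual = y − ŷ = 10.0 − 9.873521 = 0.126479

0.126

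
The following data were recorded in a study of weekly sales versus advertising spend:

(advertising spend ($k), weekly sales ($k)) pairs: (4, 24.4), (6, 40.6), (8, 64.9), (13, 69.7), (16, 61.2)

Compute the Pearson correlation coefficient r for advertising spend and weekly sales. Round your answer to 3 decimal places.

n = 5, Σx = 47, Σy = 260.8, Σxy = 2745.7, Σx² = 541, Σy² = 15059.26
Sxx = Σx² − (Σx)²/n = 541 − 441.8 = 99.2
Sxy = Σxy − (Σx)(Σy)/n = 2745.7 − 2451.52 = 294.18
Syy = Σy² − (Σy)²/n = 15059.26 − 13603.328 = 1455.932
r = Sxy/√(Sxx·Syy) = 294.18/√(144428.4544) = 294.18/380.037438 = 0.774082

0.774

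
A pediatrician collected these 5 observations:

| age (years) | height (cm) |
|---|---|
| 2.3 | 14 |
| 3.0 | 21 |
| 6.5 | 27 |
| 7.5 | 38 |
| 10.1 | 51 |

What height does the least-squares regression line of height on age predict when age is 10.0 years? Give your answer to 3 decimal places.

n = 5, Σx = 29.4, Σy = 151, Σxy = 1070.8, Σx² = 214.8
Sxx = Σx² − (Σx)²/n = 214.8 − 172.872 = 41.928
Sxy = Σxy − (Σx)(Σy)/n = 1070.8 − 887.88 = 182.92
b = Sxy/Sxx = 182.92/41.928 = 4.362717
a = ȳ − b·x̄ = 30.2 − 4.362717·5.88 = 4.547224
ŷ(10.0) = a + b·10.0 = 4.547224 + 4.362717·10 = 48.174394

48.174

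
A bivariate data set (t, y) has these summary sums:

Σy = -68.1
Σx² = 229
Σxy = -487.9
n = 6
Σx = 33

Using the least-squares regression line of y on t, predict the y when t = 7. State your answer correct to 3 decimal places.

Sxx = Σx² − (Σx)²/n = 229 − 181.5 = 47.5
Sxy = Σxy − (Σx)(Σy)/n = -487.9 − (-374.55) = -113.35
b = Sxy/Sxx = -113.35/47.5 = -2.386316
a = ȳ − b·x̄ = -11.35 − (-2.386316)·5.5 = 1.774737
ŷ(7) = a + b·7 = 1.774737 + (-2.386316)·7 = -14.929474

-14.929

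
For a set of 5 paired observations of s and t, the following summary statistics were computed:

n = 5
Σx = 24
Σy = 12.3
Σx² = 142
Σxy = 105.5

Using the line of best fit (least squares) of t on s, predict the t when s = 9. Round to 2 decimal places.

Sxx = Σx² − (Σx)²/n = 142 − 115.2 = 26.8
Sxy = Σxy − (Σx)(Σy)/n = 105.5 − 59.04 = 46.46
b = Sxy/Sxx = 46.46/26.8 = 1.733582
a = ȳ − b·x̄ = 2.46 − 1.733582·4.8 = -5.861194
ŷ(9) = a + b·9 = -5.861194 + 1.733582·9 = 9.741045

9.74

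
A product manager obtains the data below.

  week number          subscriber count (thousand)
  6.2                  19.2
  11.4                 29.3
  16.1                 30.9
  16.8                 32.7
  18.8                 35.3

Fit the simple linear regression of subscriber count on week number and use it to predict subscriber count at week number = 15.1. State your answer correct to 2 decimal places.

n = 5, Σx = 69.3, Σy = 147.4, Σxy = 2163.55, Σx² = 1063.29
Sxx = Σx² − (Σx)²/n = 1063.29 − 960.498 = 102.792
Sxy = Σxy − (Σx)(Σy)/n = 2163.55 − 2042.964 = 120.586
b = Sxy/Sxx = 120.586/102.792 = 1.173107
a = ȳ − b·x̄ = 29.48 − 1.173107·13.86 = 13.220739
ŷ(15.1) = a + b·15.1 = 13.220739 + 1.173107·15.1 = 30.934653

30.93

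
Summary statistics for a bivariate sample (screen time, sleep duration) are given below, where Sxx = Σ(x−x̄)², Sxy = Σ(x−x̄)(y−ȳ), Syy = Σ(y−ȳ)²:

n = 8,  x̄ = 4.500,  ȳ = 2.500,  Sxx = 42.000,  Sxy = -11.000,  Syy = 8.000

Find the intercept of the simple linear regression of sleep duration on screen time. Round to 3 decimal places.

3.679

b = Sxy/Sxx = -11/42 = -0.261905
a = ȳ − b·x̄ = 2.5 − (-0.261905)·4.5 = 3.678571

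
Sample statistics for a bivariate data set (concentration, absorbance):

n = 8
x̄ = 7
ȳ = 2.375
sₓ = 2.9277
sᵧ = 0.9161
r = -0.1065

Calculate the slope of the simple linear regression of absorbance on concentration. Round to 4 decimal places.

-0.0333

b = r · sᵧ/sₓ = -0.1065 · 0.9161/2.9277 = -0.033325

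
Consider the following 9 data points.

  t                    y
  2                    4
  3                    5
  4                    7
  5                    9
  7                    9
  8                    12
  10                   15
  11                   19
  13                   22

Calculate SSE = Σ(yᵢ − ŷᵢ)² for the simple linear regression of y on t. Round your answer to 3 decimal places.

n = 9, Σx = 63, Σy = 102, Σxy = 900, Σx² = 557, Σy² = 1466
Sxx = Σx² − (Σx)²/n = 557 − 441 = 116
Sxy = Σxy − (Σx)(Σy)/n = 900 − 714 = 186
Syy = Σy² − (Σy)²/n = 1466 − 1156 = 310
b = Sxy/Sxx = 186/116 = 1.603448
SSE = Syy − b·Sxy = 310 − 1.603448·186 = 11.758621

11.759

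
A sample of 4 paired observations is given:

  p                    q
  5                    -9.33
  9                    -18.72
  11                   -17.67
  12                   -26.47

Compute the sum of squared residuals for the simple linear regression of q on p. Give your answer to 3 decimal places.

n = 4, Σx = 37, Σy = -72.19, Σxy = -727.14, Σx² = 371, Σy² = 1450.3771
Sxx = Σx² − (Σx)²/n = 371 − 342.25 = 28.75
Sxy = Σxy − (Σx)(Σy)/n = -727.14 − (-667.7575) = -59.3825
Syy = Σy² − (Σy)²/n = 1450.3771 − 1302.849025 = 147.528075
b = Sxy/Sxx = -59.3825/28.75 = -2.065478
SSE = Syy − b·Sxy = 147.528075 − (-2.065478)·(-59.3825) = 24.874812

24.875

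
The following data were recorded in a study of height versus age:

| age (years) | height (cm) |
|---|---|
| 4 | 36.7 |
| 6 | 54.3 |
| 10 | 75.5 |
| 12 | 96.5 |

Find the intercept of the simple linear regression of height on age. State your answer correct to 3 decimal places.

n = 4, Σx = 32, Σy = 263, Σxy = 2385.6, Σx² = 296
Sxx = Σx² − (Σx)²/n = 296 − 256 = 40
Sxy = Σxy − (Σx)(Σy)/n = 2385.6 − 2104 = 281.6
b = Sxy/Sxx = 281.6/40 = 7.04
a = ȳ − b·x̄ = 65.75 − 7.04·8 = 9.43

9.430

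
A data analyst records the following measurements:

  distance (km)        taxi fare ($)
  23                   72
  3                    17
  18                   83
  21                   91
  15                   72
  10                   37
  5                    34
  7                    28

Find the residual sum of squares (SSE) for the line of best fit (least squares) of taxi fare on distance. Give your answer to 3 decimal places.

n = 8, Σx = 102, Σy = 434, Σxy = 6928, Σx² = 1702, Σy² = 29136
Sxx = Σx² − (Σx)²/n = 1702 − 1300.5 = 401.5
Sxy = Σxy − (Σx)(Σy)/n = 6928 − 5533.5 = 1394.5
Syy = Σy² − (Σy)²/n = 29136 − 23544.5 = 5591.5
b = Sxy/Sxx = 1394.5/401.5 = 3.473225
SSE = Syy − b·Sxy = 5591.5 − 3.473225·1394.5 = 748.087173

748.087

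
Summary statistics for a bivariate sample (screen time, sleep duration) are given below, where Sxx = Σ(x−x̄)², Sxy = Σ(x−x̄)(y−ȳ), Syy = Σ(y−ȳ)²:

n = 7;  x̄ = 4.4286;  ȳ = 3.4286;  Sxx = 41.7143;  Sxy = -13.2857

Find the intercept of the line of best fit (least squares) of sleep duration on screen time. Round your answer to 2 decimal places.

4.84

b = Sxy/Sxx = -13.2857/41.7143 = -0.318493
a = ȳ − b·x̄ = 3.4286 − (-0.318493)·4.4286 = 4.839077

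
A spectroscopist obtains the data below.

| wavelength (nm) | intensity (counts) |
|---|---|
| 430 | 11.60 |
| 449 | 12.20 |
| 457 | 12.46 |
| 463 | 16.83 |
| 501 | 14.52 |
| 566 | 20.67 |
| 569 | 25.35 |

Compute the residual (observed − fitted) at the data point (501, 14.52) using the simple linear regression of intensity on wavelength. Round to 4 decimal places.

n = 7, Σx = 3435, Σy = 113.63, Σxy = 57350.2, Σx² = 1704837
Sxx = Σx² − (Σx)²/n = 1704837 − 1685603.571429 = 19233.428571
Sxy = Σxy − (Σx)(Σy)/n = 57350.2 − 55759.864286 = 1590.335714
b = Sxy/Sxx = 1590.335714/19233.428571 = 0.082686
a = ȳ − b·x̄ = 16.232857 − 0.082686·490.714286 = -24.342355
ŷ(501) = -24.342355 + 0.082686·501 = 17.083342
residual = y − ŷ = 14.52 − 17.083342 = -2.563342

-2.5633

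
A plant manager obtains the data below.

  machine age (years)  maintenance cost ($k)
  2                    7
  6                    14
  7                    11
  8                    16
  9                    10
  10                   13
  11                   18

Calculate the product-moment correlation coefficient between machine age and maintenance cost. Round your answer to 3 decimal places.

0.704

n = 7, Σx = 53, Σy = 89, Σxy = 721, Σx² = 455, Σy² = 1215
Sxx = Σx² − (Σx)²/n = 455 − 401.285714 = 53.714286
Sxy = Σxy − (Σx)(Σy)/n = 721 − 673.857143 = 47.142857
Syy = Σy² − (Σy)²/n = 1215 − 1131.571429 = 83.428571
r = Sxy/√(Sxx·Syy) = 47.142857/√(4481.306122) = 47.142857/66.942558 = 0.704228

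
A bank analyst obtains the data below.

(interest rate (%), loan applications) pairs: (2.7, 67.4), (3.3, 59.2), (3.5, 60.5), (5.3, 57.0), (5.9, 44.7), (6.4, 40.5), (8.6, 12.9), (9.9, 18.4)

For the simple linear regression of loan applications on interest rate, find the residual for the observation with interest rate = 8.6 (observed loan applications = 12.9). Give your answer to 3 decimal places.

-10.384

n = 8, Σx = 45.6, Σy = 360.6, Σxy = 1707.22, Σx² = 306.26
Sxx = Σx² − (Σx)²/n = 306.26 − 259.92 = 46.34
Sxy = Σxy − (Σx)(Σy)/n = 1707.22 − 2055.42 = -348.2
b = Sxy/Sxx = -348.2/46.34 = -7.514027
a = ȳ − b·x̄ = 45.075 − (-7.514027)·5.7 = 87.904953
ŷ(8.6) = 87.904953 + (-7.514027)·8.6 = 23.284322
residual = y − ŷ = 12.9 − 23.284322 = -10.384322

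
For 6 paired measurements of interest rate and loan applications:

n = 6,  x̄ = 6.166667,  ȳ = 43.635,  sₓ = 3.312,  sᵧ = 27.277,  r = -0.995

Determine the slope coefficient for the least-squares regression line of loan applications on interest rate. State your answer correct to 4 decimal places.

-8.1946

b = r · sᵧ/sₓ = -0.995 · 27.277/3.312 = -8.194630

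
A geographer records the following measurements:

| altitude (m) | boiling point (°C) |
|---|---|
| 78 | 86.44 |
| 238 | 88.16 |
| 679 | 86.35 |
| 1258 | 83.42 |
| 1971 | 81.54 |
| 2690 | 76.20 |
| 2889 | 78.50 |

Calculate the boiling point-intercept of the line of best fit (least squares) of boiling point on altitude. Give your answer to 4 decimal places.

n = 7, Σx = 9803, Σy = 580.61, Σxy = 783778.25, Σx² = 21573595
Sxx = Σx² − (Σx)²/n = 21573595 − 13728401.285714 = 7845193.714286
Sxy = Σxy − (Σx)(Σy)/n = 783778.25 − 813102.832857 = -29324.582857
b = Sxy/Sxx = -29324.582857/7845193.714286 = -0.003738
a = ȳ − b·x̄ = 82.944286 − (-0.003738)·1400.428571 = 88.178954

88.1790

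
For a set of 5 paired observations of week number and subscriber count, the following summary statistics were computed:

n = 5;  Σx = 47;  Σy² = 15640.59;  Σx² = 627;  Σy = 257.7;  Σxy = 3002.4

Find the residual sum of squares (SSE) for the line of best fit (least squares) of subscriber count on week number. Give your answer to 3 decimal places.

542.192

Sxx = Σx² − (Σx)²/n = 627 − 441.8 = 185.2
Sxy = Σxy − (Σx)(Σy)/n = 3002.4 − 2422.38 = 580.02
Syy = Σy² − (Σy)²/n = 15640.59 − 13281.858 = 2358.732
b = Sxy/Sxx = 580.02/185.2 = 3.131857
SSE = Syy − b·Sxy = 2358.732 − 3.131857·580.02 = 542.192041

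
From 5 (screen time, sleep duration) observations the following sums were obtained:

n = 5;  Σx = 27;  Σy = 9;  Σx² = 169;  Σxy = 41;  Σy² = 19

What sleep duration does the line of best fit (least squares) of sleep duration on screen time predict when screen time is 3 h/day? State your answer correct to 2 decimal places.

2.59

Sxx = Σx² − (Σx)²/n = 169 − 145.8 = 23.2
Sxy = Σxy − (Σx)(Σy)/n = 41 − 48.6 = -7.6
b = Sxy/Sxx = -7.6/23.2 = -0.327586
a = ȳ − b·x̄ = 1.8 − (-0.327586)·5.4 = 3.568966
ŷ(3) = a + b·3 = 3.568966 + (-0.327586)·3 = 2.586207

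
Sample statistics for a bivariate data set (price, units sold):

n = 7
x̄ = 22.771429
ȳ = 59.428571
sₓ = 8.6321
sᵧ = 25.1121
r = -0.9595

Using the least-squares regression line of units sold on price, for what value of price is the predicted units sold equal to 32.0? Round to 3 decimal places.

32.598

b = r · sᵧ/sₓ = -0.9595 · 25.1121/8.6321 = -2.791332
a = ȳ − b·x̄ = 59.428571 − (-2.791332)·22.771429 = 122.991197
Set a + b·x = 32.0: x = (32.0 − 122.991197) / (-2.791332) = 32.597766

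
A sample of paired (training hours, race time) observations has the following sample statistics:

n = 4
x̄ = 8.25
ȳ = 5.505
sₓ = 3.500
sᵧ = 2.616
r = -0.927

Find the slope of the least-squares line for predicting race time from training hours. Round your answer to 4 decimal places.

-0.6929

b = r · sᵧ/sₓ = -0.927 · 2.616/3.5 = -0.692866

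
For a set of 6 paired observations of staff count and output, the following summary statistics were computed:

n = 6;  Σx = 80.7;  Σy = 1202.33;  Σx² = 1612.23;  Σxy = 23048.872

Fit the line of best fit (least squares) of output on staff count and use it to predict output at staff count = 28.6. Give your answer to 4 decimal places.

Sxx = Σx² − (Σx)²/n = 1612.23 − 1085.415 = 526.815
Sxy = Σxy − (Σx)(Σy)/n = 23048.872 − 16171.3385 = 6877.5335
b = Sxy/Sxx = 6877.5335/526.815 = 13.054931
a = ȳ − b·x̄ = 200.388333 − 13.054931·13.45 = 24.799511
ŷ(28.6) = a + b·28.6 = 24.799511 + 13.054931·28.6 = 398.170539

398.1705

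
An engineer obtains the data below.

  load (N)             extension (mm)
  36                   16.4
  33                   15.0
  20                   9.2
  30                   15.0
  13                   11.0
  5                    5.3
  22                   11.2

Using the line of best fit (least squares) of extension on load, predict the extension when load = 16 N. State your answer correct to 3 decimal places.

9.658

n = 7, Σx = 159, Σy = 83.1, Σxy = 2135.3, Σx² = 4363
Sxx = Σx² − (Σx)²/n = 4363 − 3611.571429 = 751.428571
Sxy = Σxy − (Σx)(Σy)/n = 2135.3 − 1887.557143 = 247.742857
b = Sxy/Sxx = 247.742857/751.428571 = 0.329696
a = ȳ − b·x̄ = 11.871429 − 0.329696·22.714286 = 4.382624
ŷ(16) = a + b·16 = 4.382624 + 0.329696·16 = 9.657757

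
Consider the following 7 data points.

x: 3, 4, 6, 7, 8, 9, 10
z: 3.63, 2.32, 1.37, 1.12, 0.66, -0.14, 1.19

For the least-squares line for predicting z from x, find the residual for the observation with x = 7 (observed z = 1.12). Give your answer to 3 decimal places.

-0.214

n = 7, Σx = 47, Σy = 10.15, Σxy = 52.15, Σx² = 355
Sxx = Σx² − (Σx)²/n = 355 − 315.571429 = 39.428571
Sxy = Σxy − (Σx)(Σy)/n = 52.15 − 68.15 = -16
b = Sxy/Sxx = -16/39.428571 = -0.405797
a = ȳ − b·x̄ = 1.45 − (-0.405797)·6.714286 = 4.174638
ŷ(7) = 4.174638 + (-0.405797)·7 = 1.334058
residual = y − ŷ = 1.12 − 1.334058 = -0.214058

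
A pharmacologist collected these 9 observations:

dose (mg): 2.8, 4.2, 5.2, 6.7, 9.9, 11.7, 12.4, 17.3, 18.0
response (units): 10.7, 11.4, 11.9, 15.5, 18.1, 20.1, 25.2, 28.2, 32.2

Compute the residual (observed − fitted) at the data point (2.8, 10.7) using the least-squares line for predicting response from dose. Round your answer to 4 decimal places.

n = 9, Σx = 88.2, Σy = 173.3, Σxy = 2037.87, Σx² = 1109.36
Sxx = Σx² − (Σx)²/n = 1109.36 − 864.36 = 245
Sxy = Σxy − (Σx)(Σy)/n = 2037.87 − 1698.34 = 339.53
b = Sxy/Sxx = 339.53/245 = 1.385837
a = ȳ − b·x̄ = 19.255556 − 1.385837·9.8 = 5.674356
ŷ(2.8) = 5.674356 + 1.385837·2.8 = 9.554698
residual = y − ŷ = 10.7 − 9.554698 = 1.145302

1.1453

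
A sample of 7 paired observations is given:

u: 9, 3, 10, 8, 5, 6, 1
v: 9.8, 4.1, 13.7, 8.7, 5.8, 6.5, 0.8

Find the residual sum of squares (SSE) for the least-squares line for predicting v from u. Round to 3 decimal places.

5.383

n = 7, Σx = 42, Σy = 49.4, Σxy = 375.9, Σx² = 316, Σy² = 452.76
Sxx = Σx² − (Σx)²/n = 316 − 252 = 64
Sxy = Σxy − (Σx)(Σy)/n = 375.9 − 296.4 = 79.5
Syy = Σy² − (Σy)²/n = 452.76 − 348.622857 = 104.137143
b = Sxy/Sxx = 79.5/64 = 1.242188
SSE = Syy − b·Sxy = 104.137143 − 1.242188·79.5 = 5.383237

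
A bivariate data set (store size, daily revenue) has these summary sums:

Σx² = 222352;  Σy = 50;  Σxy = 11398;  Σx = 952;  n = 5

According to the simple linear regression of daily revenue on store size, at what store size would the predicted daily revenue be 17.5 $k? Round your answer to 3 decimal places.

Sxx = Σx² − (Σx)²/n = 222352 − 181260.8 = 41091.2
Sxy = Σxy − (Σx)(Σy)/n = 11398 − 9520 = 1878
b = Sxy/Sxx = 1878/41091.2 = 0.045703
a = ȳ − b·x̄ = 10 − 0.045703·190.4 = 1.298108
Set a + b·x = 17.5: x = (17.5 − 1.298108) / 0.045703 = 354.502236

354.502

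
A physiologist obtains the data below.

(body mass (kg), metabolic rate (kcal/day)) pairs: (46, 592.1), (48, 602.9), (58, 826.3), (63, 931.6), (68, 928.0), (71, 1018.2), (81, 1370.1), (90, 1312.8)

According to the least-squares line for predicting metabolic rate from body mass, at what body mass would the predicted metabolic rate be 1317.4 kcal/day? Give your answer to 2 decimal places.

85.83

n = 8, Σx = 525, Σy = 7582, Σxy = 527318.3, Σx² = 36079
Sxx = Σx² − (Σx)²/n = 36079 − 34453.125 = 1625.875
Sxy = Σxy − (Σx)(Σy)/n = 527318.3 − 497568.75 = 29749.55
b = Sxy/Sxx = 29749.55/1625.875 = 18.297563
a = ȳ − b·x̄ = 947.75 − 18.297563·65.625 = -253.027562
Set a + b·x = 1317.4: x = (1317.4 − (-253.027562)) / 18.297563 = 85.827144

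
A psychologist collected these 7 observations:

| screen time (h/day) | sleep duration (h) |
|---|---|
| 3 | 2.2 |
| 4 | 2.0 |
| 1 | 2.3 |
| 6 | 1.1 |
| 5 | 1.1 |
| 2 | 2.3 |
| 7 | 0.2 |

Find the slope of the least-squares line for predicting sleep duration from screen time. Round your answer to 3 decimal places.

n = 7, Σx = 28, Σy = 11.2, Σxy = 35, Σx² = 140
Sxx = Σx² − (Σx)²/n = 140 − 112 = 28
Sxy = Σxy − (Σx)(Σy)/n = 35 − 44.8 = -9.8
b = Sxy/Sxx = -9.8/28 = -0.35

-0.350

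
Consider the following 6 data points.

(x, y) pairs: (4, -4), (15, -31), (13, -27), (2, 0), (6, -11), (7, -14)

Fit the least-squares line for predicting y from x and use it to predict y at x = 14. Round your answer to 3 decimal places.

-29.324

n = 6, Σx = 47, Σy = -87, Σxy = -996, Σx² = 499
Sxx = Σx² − (Σx)²/n = 499 − 368.166667 = 130.833333
Sxy = Σxy − (Σx)(Σy)/n = -996 − (-681.5) = -314.5
b = Sxy/Sxx = -314.5/130.833333 = -2.403822
a = ȳ − b·x̄ = -14.5 − (-2.403822)·7.833333 = 4.329936
ŷ(14) = a + b·14 = 4.329936 + (-2.403822)·14 = -29.323567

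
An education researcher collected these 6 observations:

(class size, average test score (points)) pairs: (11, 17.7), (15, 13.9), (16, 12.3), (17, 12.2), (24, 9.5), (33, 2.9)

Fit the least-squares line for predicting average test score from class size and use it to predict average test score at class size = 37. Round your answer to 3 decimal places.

0.522

n = 6, Σx = 116, Σy = 68.5, Σxy = 1131.1, Σx² = 2556
Sxx = Σx² − (Σx)²/n = 2556 − 2242.666667 = 313.333333
Sxy = Σxy − (Σx)(Σy)/n = 1131.1 − 1324.333333 = -193.233333
b = Sxy/Sxx = -193.233333/313.333333 = -0.616702
a = ȳ − b·x̄ = 11.416667 − (-0.616702)·19.333333 = 23.339574
ŷ(37) = a + b·37 = 23.339574 + (-0.616702)·37 = 0.521596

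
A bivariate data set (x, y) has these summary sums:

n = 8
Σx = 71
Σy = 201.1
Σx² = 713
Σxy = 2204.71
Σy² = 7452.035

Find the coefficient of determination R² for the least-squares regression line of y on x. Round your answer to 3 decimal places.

0.888

Sxx = Σx² − (Σx)²/n = 713 − 630.125 = 82.875
Sxy = Σxy − (Σx)(Σy)/n = 2204.71 − 1784.7625 = 419.9475
Syy = Σy² − (Σy)²/n = 7452.035 − 5055.15125 = 2396.88375
R² = Sxy²/(Sxx·Syy) = (419.9475)²/(82.875·2396.88375) = 0.887809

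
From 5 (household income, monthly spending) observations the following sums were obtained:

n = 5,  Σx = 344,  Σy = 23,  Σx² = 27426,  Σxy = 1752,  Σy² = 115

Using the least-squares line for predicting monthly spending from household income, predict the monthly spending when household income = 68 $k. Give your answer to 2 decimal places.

4.56

Sxx = Σx² − (Σx)²/n = 27426 − 23667.2 = 3758.8
Sxy = Σxy − (Σx)(Σy)/n = 1752 − 1582.4 = 169.6
b = Sxy/Sxx = 169.6/3758.8 = 0.045121
a = ȳ − b·x̄ = 4.6 − 0.045121·68.8 = 1.495690
ŷ(68) = a + b·68 = 1.495690 + 0.045121·68 = 4.563903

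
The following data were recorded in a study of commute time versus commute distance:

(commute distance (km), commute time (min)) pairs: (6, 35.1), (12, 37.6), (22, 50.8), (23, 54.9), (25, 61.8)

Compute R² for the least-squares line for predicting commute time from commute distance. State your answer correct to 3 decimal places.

0.923

n = 5, Σx = 88, Σy = 240.2, Σxy = 4587.1, Σx² = 1818, Σy² = 12059.66
Sxx = Σx² − (Σx)²/n = 1818 − 1548.8 = 269.2
Sxy = Σxy − (Σx)(Σy)/n = 4587.1 − 4227.52 = 359.58
Syy = Σy² − (Σy)²/n = 12059.66 − 11539.208 = 520.452
R² = Sxy²/(Sxx·Syy) = (359.58)²/(269.2·520.452) = 0.922859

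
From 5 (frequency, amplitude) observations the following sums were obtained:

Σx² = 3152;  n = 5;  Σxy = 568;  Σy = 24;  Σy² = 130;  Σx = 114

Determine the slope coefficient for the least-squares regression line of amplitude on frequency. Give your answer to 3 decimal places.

0.038

Sxx = Σx² − (Σx)²/n = 3152 − 2599.2 = 552.8
Sxy = Σxy − (Σx)(Σy)/n = 568 − 547.2 = 20.8
b = Sxy/Sxx = 20.8/552.8 = 0.037627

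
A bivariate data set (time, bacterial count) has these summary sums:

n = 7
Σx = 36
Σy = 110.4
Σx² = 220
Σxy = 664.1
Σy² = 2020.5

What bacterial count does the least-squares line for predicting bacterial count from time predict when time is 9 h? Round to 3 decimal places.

Sxx = Σx² − (Σx)²/n = 220 − 185.142857 = 34.857143
Sxy = Σxy − (Σx)(Σy)/n = 664.1 − 567.771429 = 96.328571
b = Sxy/Sxx = 96.328571/34.857143 = 2.763525
a = ȳ − b·x̄ = 15.771429 − 2.763525·5.142857 = 1.559016
ŷ(9) = a + b·9 = 1.559016 + 2.763525·9 = 26.430738

26.431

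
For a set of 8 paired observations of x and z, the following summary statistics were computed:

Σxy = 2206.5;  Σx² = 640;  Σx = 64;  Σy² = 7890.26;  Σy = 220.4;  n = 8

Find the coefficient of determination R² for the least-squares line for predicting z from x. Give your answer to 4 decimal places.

Sxx = Σx² − (Σx)²/n = 640 − 512 = 128
Sxy = Σxy − (Σx)(Σy)/n = 2206.5 − 1763.2 = 443.3
Syy = Σy² − (Σy)²/n = 7890.26 − 6072.02 = 1818.24
R² = Sxy²/(Sxx·Syy) = (443.3)²/(128·1818.24) = 0.844373

0.8444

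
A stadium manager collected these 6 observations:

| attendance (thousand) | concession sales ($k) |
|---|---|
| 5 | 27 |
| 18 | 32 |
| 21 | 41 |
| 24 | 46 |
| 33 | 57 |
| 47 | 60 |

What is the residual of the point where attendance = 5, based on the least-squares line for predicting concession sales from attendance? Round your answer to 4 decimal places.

0.4332

n = 6, Σx = 148, Σy = 263, Σxy = 7377, Σx² = 4664
Sxx = Σx² − (Σx)²/n = 4664 − 3650.666667 = 1013.333333
Sxy = Σxy − (Σx)(Σy)/n = 7377 − 6487.333333 = 889.666667
b = Sxy/Sxx = 889.666667/1013.333333 = 0.877961
a = ȳ − b·x̄ = 43.833333 − 0.877961·24.666667 = 22.176974
ŷ(5) = 22.176974 + 0.877961·5 = 26.566776
residual = y − ŷ = 27 − 26.566776 = 0.433224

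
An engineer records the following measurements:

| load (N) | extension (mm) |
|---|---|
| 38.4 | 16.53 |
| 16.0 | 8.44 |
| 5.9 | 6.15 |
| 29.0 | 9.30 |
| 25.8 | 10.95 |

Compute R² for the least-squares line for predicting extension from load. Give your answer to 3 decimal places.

0.815

n = 5, Σx = 115.1, Σy = 51.37, Σxy = 1358.287, Σx² = 3272.01, Σy² = 588.6895
Sxx = Σx² − (Σx)²/n = 3272.01 − 2649.602 = 622.408
Sxy = Σxy − (Σx)(Σy)/n = 1358.287 − 1182.5374 = 175.7496
Syy = Σy² − (Σy)²/n = 588.6895 − 527.77538 = 60.91412
R² = Sxy²/(Sxx·Syy) = (175.7496)²/(622.408·60.91412) = 0.814696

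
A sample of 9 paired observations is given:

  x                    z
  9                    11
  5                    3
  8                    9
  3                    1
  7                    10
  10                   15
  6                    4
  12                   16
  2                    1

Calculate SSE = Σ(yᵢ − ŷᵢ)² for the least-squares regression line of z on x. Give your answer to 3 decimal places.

18.637

n = 9, Σx = 62, Σy = 70, Σxy = 627, Σx² = 512, Σy² = 810
Sxx = Σx² − (Σx)²/n = 512 − 427.111111 = 84.888889
Sxy = Σxy − (Σx)(Σy)/n = 627 − 482.222222 = 144.777778
Syy = Σy² − (Σy)²/n = 810 − 544.444444 = 265.555556
b = Sxy/Sxx = 144.777778/84.888889 = 1.705497
SSE = Syy − b·Sxy = 265.555556 − 1.705497·144.777778 = 18.637435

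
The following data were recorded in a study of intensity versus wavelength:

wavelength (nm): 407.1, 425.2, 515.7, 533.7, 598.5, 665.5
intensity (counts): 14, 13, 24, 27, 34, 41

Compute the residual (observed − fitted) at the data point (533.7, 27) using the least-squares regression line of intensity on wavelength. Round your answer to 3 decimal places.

n = 6, Σx = 3145.7, Σy = 153, Σxy = 85648.2, Σx² = 1698400.13
Sxx = Σx² − (Σx)²/n = 1698400.13 − 1649238.081667 = 49162.048333
Sxy = Σxy − (Σx)(Σy)/n = 85648.2 − 80215.35 = 5432.85
b = Sxy/Sxx = 5432.85/49162.048333 = 0.110509
a = ȳ − b·x̄ = 25.5 − 0.110509·524.283333 = -32.438040
ŷ(533.7) = -32.438040 + 0.110509·533.7 = 26.540627
residual = y − ŷ = 27 − 26.540627 = 0.459373

0.459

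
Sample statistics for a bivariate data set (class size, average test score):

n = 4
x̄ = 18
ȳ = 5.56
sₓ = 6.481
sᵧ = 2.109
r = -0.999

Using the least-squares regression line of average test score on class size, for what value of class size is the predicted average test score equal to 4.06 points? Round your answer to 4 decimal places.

22.6141

b = r · sᵧ/sₓ = -0.999 · 2.109/6.481 = -0.325087
a = ȳ − b·x̄ = 5.56 − (-0.325087)·18 = 11.411572
Set a + b·x = 4.06: x = (4.06 − 11.411572) / (-0.325087) = 22.614145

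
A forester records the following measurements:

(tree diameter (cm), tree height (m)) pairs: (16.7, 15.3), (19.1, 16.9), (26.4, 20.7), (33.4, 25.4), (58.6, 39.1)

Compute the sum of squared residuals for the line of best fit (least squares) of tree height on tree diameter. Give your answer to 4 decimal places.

n = 5, Σx = 154.2, Σy = 117.4, Σxy = 4264.4, Σx² = 5890.18, Σy² = 3122.16
Sxx = Σx² − (Σx)²/n = 5890.18 − 4755.528 = 1134.652
Sxy = Σxy − (Σx)(Σy)/n = 4264.4 − 3620.616 = 643.784
Syy = Σy² − (Σy)²/n = 3122.16 − 2756.552 = 365.608
b = Sxy/Sxx = 643.784/1134.652 = 0.567385
SSE = Syy − b·Sxy = 365.608 − 0.567385·643.784 = 0.334913

0.3349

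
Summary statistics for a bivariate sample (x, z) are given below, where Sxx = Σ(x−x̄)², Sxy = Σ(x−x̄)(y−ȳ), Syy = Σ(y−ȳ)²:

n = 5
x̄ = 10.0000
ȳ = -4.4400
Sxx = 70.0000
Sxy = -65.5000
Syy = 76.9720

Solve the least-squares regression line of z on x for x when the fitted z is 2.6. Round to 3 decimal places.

b = Sxy/Sxx = -65.5/70 = -0.935714
a = ȳ − b·x̄ = -4.44 − (-0.935714)·10 = 4.917143
Set a + b·x = 2.6: x = (2.6 − 4.917143) / (-0.935714) = 2.476336

2.476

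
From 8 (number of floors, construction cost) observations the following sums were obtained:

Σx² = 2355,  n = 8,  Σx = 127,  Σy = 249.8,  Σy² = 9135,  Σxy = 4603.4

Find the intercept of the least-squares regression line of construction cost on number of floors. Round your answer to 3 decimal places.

Sxx = Σx² − (Σx)²/n = 2355 − 2016.125 = 338.875
Sxy = Σxy − (Σx)(Σy)/n = 4603.4 − 3965.575 = 637.825
b = Sxy/Sxx = 637.825/338.875 = 1.882184
a = ȳ − b·x̄ = 31.225 − 1.882184·15.875 = 1.345334

1.345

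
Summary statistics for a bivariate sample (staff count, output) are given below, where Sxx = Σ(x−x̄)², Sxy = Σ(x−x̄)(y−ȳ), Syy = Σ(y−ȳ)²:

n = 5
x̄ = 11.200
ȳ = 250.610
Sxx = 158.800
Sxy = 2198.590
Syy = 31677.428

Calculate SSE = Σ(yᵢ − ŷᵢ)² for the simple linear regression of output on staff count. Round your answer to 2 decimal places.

1237.89

b = Sxy/Sxx = 2198.59/158.8 = 13.845025
SSE = Syy − b·Sxy = 31677.428 − 13.845025·2198.59 = 1237.894070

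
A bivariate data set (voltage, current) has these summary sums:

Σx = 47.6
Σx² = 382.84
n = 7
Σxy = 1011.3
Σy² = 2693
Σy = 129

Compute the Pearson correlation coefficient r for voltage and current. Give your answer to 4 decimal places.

0.9812

Sxx = Σx² − (Σx)²/n = 382.84 − 323.68 = 59.16
Sxy = Σxy − (Σx)(Σy)/n = 1011.3 − 877.2 = 134.1
Syy = Σy² − (Σy)²/n = 2693 − 2377.285714 = 315.714286
r = Sxy/√(Sxx·Syy) = 134.1/√(18677.657143) = 134.1/136.666225 = 0.981223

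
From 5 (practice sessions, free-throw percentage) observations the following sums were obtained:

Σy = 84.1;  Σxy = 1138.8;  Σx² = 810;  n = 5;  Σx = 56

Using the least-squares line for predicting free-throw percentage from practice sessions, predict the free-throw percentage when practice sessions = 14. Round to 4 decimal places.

19.8357

Sxx = Σx² − (Σx)²/n = 810 − 627.2 = 182.8
Sxy = Σxy − (Σx)(Σy)/n = 1138.8 − 941.92 = 196.88
b = Sxy/Sxx = 196.88/182.8 = 1.077024
a = ȳ − b·x̄ = 16.82 − 1.077024·11.2 = 4.757330
ŷ(14) = a + b·14 = 4.757330 + 1.077024·14 = 19.835667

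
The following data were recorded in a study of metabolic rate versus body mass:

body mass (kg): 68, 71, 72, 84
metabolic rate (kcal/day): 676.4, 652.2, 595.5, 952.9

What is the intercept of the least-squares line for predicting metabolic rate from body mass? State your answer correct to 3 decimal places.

-789.092

n = 4, Σx = 295, Σy = 2877, Σxy = 215221, Σx² = 21905
Sxx = Σx² − (Σx)²/n = 21905 − 21756.25 = 148.75
Sxy = Σxy − (Σx)(Σy)/n = 215221 − 212178.75 = 3042.25
b = Sxy/Sxx = 3042.25/148.75 = 20.452101
a = ȳ − b·x̄ = 719.25 − 20.452101·73.75 = -789.092437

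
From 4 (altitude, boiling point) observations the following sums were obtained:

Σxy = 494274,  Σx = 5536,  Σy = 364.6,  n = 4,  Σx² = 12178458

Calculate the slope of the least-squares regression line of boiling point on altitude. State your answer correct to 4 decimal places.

Sxx = Σx² − (Σx)²/n = 12178458 − 7661824 = 4516634
Sxy = Σxy − (Σx)(Σy)/n = 494274 − 504606.4 = -10332.4
b = Sxy/Sxx = -10332.4/4516634 = -0.002288

-0.0023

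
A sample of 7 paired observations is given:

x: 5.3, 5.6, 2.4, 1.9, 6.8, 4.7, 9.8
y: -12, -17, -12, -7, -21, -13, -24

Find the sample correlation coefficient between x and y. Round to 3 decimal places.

-0.927

n = 7, Σx = 36.5, Σy = -106, Σxy = -640, Σx² = 233.19, Σy² = 1812
Sxx = Σx² − (Σx)²/n = 233.19 − 190.321429 = 42.868571
Sxy = Σxy − (Σx)(Σy)/n = -640 − (-552.714286) = -87.285714
Syy = Σy² − (Σy)²/n = 1812 − 1605.142857 = 206.857143
r = Sxy/√(Sxx·Syy) = -87.285714/√(8867.670204) = -87.285714/94.168308 = -0.926912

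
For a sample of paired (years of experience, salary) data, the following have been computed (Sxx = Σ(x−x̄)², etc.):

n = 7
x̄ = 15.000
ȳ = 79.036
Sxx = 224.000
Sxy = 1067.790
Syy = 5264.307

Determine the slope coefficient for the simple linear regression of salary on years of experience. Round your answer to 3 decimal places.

b = Sxy/Sxx = 1067.79/224 = 4.766920

4.767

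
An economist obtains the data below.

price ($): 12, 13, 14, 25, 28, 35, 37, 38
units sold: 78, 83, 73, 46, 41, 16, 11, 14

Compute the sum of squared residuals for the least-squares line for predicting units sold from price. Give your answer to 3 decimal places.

72.982

n = 8, Σx = 202, Σy = 362, Σxy = 6834, Σx² = 5956, Σy² = 22672
Sxx = Σx² − (Σx)²/n = 5956 − 5100.5 = 855.5
Sxy = Σxy − (Σx)(Σy)/n = 6834 − 9140.5 = -2306.5
Syy = Σy² − (Σy)²/n = 22672 − 16380.5 = 6291.5
b = Sxy/Sxx = -2306.5/855.5 = -2.696084
SSE = Syy − b·Sxy = 6291.5 − (-2.696084)·(-2306.5) = 72.981882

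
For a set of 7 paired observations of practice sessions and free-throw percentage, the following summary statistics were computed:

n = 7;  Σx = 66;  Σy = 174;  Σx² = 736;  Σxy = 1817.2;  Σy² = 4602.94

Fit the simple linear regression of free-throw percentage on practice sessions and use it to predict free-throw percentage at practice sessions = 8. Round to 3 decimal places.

Sxx = Σx² − (Σx)²/n = 736 − 622.285714 = 113.714286
Sxy = Σxy − (Σx)(Σy)/n = 1817.2 − 1640.571429 = 176.628571
b = Sxy/Sxx = 176.628571/113.714286 = 1.553266
a = ȳ − b·x̄ = 24.857143 − 1.553266·9.428571 = 10.212060
ŷ(8) = a + b·8 = 10.212060 + 1.553266·8 = 22.638191

22.638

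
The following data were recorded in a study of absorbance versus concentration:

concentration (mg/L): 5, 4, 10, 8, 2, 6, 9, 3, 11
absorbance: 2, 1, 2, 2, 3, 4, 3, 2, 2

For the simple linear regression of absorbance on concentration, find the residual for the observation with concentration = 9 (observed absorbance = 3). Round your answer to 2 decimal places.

0.68

n = 9, Σx = 58, Σy = 21, Σxy = 135, Σx² = 456
Sxx = Σx² − (Σx)²/n = 456 − 373.777778 = 82.222222
Sxy = Σxy − (Σx)(Σy)/n = 135 − 135.333333 = -0.333333
b = Sxy/Sxx = -0.333333/82.222222 = -0.004054
a = ȳ − b·x̄ = 2.333333 − (-0.004054)·6.444444 = 2.359459
ŷ(9) = 2.359459 + (-0.004054)·9 = 2.322973
residual = y − ŷ = 3 − 2.322973 = 0.677027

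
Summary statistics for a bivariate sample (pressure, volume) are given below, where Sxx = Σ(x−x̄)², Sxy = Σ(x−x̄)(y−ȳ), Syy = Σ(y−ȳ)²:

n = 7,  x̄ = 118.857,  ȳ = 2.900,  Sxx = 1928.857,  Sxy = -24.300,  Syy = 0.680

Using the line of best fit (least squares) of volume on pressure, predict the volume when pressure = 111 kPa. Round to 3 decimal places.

b = Sxy/Sxx = -24.3/1928.857 = -0.012598
a = ȳ − b·x̄ = 2.9 − (-0.012598)·118.857 = 4.397376
ŷ(111) = a + b·111 = 4.397376 + (-0.012598)·111 = 2.998984

2.999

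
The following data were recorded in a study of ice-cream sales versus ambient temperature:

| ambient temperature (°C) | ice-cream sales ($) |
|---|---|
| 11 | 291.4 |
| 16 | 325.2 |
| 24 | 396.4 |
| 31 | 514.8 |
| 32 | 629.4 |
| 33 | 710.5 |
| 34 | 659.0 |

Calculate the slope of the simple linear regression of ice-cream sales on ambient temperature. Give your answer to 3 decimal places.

17.269

n = 7, Σx = 181, Σy = 3526.7, Σxy = 99874.3, Σx² = 5183
Sxx = Σx² − (Σx)²/n = 5183 − 4680.142857 = 502.857143
Sxy = Σxy − (Σx)(Σy)/n = 99874.3 − 91190.385714 = 8683.914286
b = Sxy/Sxx = 8683.914286/502.857143 = 17.269148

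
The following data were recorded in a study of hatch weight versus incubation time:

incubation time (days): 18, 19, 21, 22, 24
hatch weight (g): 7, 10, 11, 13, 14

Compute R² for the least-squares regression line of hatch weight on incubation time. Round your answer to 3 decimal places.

n = 5, Σx = 104, Σy = 55, Σxy = 1169, Σx² = 2186, Σy² = 635
Sxx = Σx² − (Σx)²/n = 2186 − 2163.2 = 22.8
Sxy = Σxy − (Σx)(Σy)/n = 1169 − 1144 = 25
Syy = Σy² − (Σy)²/n = 635 − 605 = 30
R² = Sxy²/(Sxx·Syy) = (25)²/(22.8·30) = 0.913743

0.914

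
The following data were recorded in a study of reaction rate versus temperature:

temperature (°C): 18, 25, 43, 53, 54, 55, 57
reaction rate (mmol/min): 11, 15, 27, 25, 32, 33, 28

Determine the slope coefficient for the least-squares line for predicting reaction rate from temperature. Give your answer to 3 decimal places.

0.496

n = 7, Σx = 305, Σy = 171, Σxy = 8198, Σx² = 14797
Sxx = Σx² − (Σx)²/n = 14797 − 13289.285714 = 1507.714286
Sxy = Σxy − (Σx)(Σy)/n = 8198 − 7450.714286 = 747.285714
b = Sxy/Sxx = 747.285714/1507.714286 = 0.495641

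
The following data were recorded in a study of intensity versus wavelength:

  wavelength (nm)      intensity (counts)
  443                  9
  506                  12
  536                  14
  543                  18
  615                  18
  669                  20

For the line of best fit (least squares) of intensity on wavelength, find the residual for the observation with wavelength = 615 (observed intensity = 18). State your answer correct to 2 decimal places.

-0.23

n = 6, Σx = 3312, Σy = 91, Σxy = 51787, Σx² = 1860216
Sxx = Σx² − (Σx)²/n = 1860216 − 1828224 = 31992
Sxy = Σxy − (Σx)(Σy)/n = 51787 − 50232 = 1555
b = Sxy/Sxx = 1555/31992 = 0.048606
a = ȳ − b·x̄ = 15.166667 − 0.048606·552 = -11.663791
ŷ(615) = -11.663791 + 0.048606·615 = 18.228838
residual = y − ŷ = 18 − 18.228838 = -0.228838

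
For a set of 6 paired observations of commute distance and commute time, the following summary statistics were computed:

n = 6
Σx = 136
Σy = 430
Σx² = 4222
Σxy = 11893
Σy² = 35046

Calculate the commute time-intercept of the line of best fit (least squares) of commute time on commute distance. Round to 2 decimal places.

Sxx = Σx² − (Σx)²/n = 4222 − 3082.666667 = 1139.333333
Sxy = Σxy − (Σx)(Σy)/n = 11893 − 9746.666667 = 2146.333333
b = Sxy/Sxx = 2146.333333/1139.333333 = 1.883850
a = ȳ − b·x̄ = 71.666667 − 1.883850·22.666667 = 28.966062

28.97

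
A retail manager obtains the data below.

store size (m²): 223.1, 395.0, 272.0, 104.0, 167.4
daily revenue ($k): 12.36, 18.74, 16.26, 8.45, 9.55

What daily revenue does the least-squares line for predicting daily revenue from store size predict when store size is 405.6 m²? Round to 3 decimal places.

n = 5, Σx = 1161.5, Σy = 65.36, Σxy = 17060.006, Σx² = 318621.37
Sxx = Σx² − (Σx)²/n = 318621.37 − 269816.45 = 48804.92
Sxy = Σxy − (Σx)(Σy)/n = 17060.006 − 15183.128 = 1876.878
b = Sxy/Sxx = 1876.878/48804.92 = 0.038457
a = ȳ − b·x̄ = 13.072 − 0.038457·232.3 = 4.138500
ŷ(405.6) = a + b·405.6 = 4.138500 + 0.038457·405.6 = 19.736553

19.737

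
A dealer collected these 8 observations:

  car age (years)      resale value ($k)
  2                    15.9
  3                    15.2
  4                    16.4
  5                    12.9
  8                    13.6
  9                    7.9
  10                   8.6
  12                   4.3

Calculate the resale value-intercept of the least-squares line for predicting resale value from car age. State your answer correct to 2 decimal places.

n = 8, Σx = 53, Σy = 94.8, Σxy = 525, Σx² = 443
Sxx = Σx² − (Σx)²/n = 443 − 351.125 = 91.875
Sxy = Σxy − (Σx)(Σy)/n = 525 − 628.05 = -103.05
b = Sxy/Sxx = -103.05/91.875 = -1.121633
a = ȳ − b·x̄ = 11.85 − (-1.121633)·6.625 = 19.280816

19.28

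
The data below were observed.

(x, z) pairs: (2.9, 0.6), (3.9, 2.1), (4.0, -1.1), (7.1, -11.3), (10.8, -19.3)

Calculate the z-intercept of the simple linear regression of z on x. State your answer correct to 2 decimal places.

10.17

n = 5, Σx = 28.7, Σy = -29, Σxy = -283.14, Σx² = 206.67
Sxx = Σx² − (Σx)²/n = 206.67 − 164.738 = 41.932
Sxy = Σxy − (Σx)(Σy)/n = -283.14 − (-166.46) = -116.68
b = Sxy/Sxx = -116.68/41.932 = -2.782600
a = ȳ − b·x̄ = -5.8 − (-2.782600)·5.74 = 10.172126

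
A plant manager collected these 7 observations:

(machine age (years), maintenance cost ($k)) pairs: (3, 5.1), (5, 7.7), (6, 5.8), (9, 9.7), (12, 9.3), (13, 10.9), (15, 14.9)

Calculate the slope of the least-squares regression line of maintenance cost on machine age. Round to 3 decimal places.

n = 7, Σx = 63, Σy = 63.4, Σxy = 652.7, Σx² = 689
Sxx = Σx² − (Σx)²/n = 689 − 567 = 122
Sxy = Σxy − (Σx)(Σy)/n = 652.7 − 570.6 = 82.1
b = Sxy/Sxx = 82.1/122 = 0.672951

0.673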